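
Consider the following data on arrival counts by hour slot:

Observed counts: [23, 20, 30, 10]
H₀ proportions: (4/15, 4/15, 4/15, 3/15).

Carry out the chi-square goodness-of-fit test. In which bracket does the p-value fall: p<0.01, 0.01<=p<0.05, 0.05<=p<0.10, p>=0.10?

p-value bracket: p>=0.10

n = 83; E_i = n·p_i = [22.13, 22.13, 22.13, 16.60]
χ² = (23−22.13)²/22.13 + (20−22.13)²/22.13 + (30−22.13)²/22.13 + (10−16.60)²/16.60 = 5.6596
df = 3
p-value (upper-tail) = 0.12940
→ bracket: p>=0.10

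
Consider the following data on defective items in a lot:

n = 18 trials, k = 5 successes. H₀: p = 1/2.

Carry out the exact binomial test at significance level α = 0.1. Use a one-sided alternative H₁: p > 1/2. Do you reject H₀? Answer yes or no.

Exact binomial: n=18, k=5, p₀=1/2=0.5000
P(X≥5) from Σ C(n,i)·p₀^i·(1−p₀)^(n−i)
p-value (one-sided, H₁ greater) = 0.98456
At α=0.1: p ≥ α → fail to reject H₀

reject H₀: no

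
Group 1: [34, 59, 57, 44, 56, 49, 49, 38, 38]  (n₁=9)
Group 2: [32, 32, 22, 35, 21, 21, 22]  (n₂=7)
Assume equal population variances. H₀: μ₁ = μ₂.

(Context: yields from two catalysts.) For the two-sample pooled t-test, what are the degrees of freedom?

df = n₁ + n₂ − 2 = 9 + 7 − 2 = 14

degrees of freedom = 14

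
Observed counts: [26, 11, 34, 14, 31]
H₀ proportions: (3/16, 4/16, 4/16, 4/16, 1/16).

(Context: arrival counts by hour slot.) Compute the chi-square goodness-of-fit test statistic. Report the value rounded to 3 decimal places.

test statistic = 98.425

n = 116; E_i = n·p_i = [21.75, 29.00, 29.00, 29.00, 7.25]
χ² = (26−21.75)²/21.75 + (11−29.00)²/29.00 + (34−29.00)²/29.00 + (14−29.00)²/29.00 + (31−7.25)²/7.25 = 98.4253
df = 4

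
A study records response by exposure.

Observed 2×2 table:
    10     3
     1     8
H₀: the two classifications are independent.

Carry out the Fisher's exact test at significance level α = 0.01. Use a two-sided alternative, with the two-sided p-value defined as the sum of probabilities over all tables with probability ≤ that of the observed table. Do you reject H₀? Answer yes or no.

Margins: r₁=13, r₂=9, c₁=11, c₂=11, n=22
p_obs = C(13,10)·C(9,1)/C(22,11); sum pmf over tables with pmf ≤ p_obs
p-value (two-sided) = 0.00752
At α=0.01: p < α → reject H₀

reject H₀: yes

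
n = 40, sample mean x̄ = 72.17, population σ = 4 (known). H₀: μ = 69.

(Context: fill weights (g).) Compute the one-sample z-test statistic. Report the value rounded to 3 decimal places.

test statistic = 5.012

SE = σ/√n = 4/√40 = 0.6325
z = (x̄−μ₀)/SE = (72.17−69)/0.6325 = 5.0122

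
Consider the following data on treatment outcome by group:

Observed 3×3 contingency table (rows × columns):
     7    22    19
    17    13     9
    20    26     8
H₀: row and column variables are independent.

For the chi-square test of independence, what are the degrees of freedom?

degrees of freedom = 4

df = (r−1)(c−1) = (3−1)·(3−1) = 4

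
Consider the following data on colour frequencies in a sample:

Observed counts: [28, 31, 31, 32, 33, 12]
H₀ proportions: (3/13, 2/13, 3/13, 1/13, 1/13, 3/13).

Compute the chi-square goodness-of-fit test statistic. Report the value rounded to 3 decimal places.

test statistic = 83.905

n = 167; E_i = n·p_i = [38.54, 25.69, 38.54, 12.85, 12.85, 38.54]
χ² = (28−38.54)²/38.54 + (31−25.69)²/25.69 + (31−38.54)²/38.54 + (32−12.85)²/12.85 + (33−12.85)²/12.85 + (12−38.54)²/38.54 = 83.9052
df = 5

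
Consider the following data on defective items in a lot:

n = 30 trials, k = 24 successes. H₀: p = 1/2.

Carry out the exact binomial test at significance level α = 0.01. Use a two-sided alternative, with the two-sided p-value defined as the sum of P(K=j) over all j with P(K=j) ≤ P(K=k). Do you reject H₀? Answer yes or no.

Exact binomial: n=30, k=24, p₀=1/2=0.5000
P(X=j) = C(n,j)·p₀^j·(1−p₀)^(n−j); p = Σ P(X=j) over j with P(X=j) ≤ P(X=24)
p-value (two-sided) = 0.00143
At α=0.01: p < α → reject H₀

reject H₀: yes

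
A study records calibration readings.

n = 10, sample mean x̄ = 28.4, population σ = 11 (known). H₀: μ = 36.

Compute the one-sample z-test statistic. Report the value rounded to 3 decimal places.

SE = σ/√n = 11/√10 = 3.4785
z = (x̄−μ₀)/SE = (28.4−36)/3.4785 = -2.1848

test statistic = -2.185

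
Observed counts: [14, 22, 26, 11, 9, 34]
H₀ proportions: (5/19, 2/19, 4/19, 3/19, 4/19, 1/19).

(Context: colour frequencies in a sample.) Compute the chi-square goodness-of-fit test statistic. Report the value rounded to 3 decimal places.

test statistic = 157.008

n = 116; E_i = n·p_i = [30.53, 12.21, 24.42, 18.32, 24.42, 6.11]
χ² = (14−30.53)²/30.53 + (22−12.21)²/12.21 + (26−24.42)²/24.42 + (11−18.32)²/18.32 + (9−24.42)²/24.42 + (34−6.11)²/6.11 = 157.0076
df = 5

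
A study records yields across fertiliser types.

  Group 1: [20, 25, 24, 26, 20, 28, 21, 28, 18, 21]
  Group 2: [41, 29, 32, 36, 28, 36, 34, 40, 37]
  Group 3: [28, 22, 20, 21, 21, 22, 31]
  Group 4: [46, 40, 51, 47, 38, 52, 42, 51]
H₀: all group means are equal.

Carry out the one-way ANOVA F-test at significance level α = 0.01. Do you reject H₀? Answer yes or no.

Group means [23.10, 34.78, 23.57, 45.88], grand mean 31.647
SSB = Σnᵢ(x̄ᵢ−x̄)² = 2894.720; SSW = ΣΣ(x−x̄ᵢ)² = 585.045
MSB = 2894.720/3 = 964.9066; MSW = 585.045/30 = 19.5015
F = MSB/MSW = 49.4786
df = (3, 30)
p-value (upper-tail) = 0.00000
At α=0.01: p < α → reject H₀

reject H₀: yes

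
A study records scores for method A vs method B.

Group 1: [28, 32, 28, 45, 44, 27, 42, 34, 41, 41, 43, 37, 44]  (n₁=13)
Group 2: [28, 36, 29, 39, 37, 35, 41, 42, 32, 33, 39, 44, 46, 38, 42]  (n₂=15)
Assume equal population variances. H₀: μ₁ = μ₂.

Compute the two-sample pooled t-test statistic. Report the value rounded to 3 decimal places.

x̄₁=37.385, s₁=6.764, n₁=13
x̄₂=37.400, s₂=5.302, n₂=15
s_p² = [12·6.764² + 14·5.302²]/26 = 36.2568
SE = √(s_p²·(1/13+1/15)) = 2.2817
t = (37.385−37.400)/2.2817 = -0.0067
df = 26

test statistic = -0.007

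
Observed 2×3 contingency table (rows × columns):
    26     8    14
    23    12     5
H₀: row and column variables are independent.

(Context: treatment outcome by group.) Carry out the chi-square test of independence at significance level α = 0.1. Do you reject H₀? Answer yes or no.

reject H₀: no

Row totals [48, 40], col totals [49, 20, 19], n=88
χ² = (26−26.73)²/26.73 + (8−10.91)²/10.91 + (14−10.36)²/10.36 + (23−22.27)²/22.27 + (12−9.09)²/9.09 + (5−8.64)²/8.64 = 4.5572
df = 2
p-value (upper-tail) = 0.10243
At α=0.1: p ≥ α → fail to reject H₀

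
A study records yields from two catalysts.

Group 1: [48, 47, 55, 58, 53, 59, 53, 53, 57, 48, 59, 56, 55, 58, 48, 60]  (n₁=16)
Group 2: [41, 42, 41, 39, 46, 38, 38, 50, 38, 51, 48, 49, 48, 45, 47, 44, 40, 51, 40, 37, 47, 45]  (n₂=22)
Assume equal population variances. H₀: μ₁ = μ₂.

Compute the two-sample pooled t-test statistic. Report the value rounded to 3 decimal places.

test statistic = 6.916

x̄₁=54.188, s₁=4.415, n₁=16
x̄₂=43.864, s₂=4.632, n₂=22
s_p² = [15·4.415² + 21·4.632²]/36 = 20.6397
SE = √(s_p²·(1/16+1/22)) = 1.4927
t = (54.188−43.864)/1.4927 = 6.9162
df = 36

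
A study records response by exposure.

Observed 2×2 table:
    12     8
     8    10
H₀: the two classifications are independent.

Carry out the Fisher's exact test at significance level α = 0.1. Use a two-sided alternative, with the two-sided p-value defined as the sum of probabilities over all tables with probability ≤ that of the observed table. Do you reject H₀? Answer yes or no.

reject H₀: no

Margins: r₁=20, r₂=18, c₁=20, c₂=18, n=38
p_obs = C(20,12)·C(18,8)/C(38,20); sum pmf over tables with pmf ≤ p_obs
p-value (two-sided) = 0.51603
At α=0.1: p ≥ α → fail to reject H₀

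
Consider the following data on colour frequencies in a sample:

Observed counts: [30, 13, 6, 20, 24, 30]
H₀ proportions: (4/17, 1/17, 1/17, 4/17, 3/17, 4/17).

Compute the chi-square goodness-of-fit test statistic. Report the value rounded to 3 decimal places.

n = 123; E_i = n·p_i = [28.94, 7.24, 7.24, 28.94, 21.71, 28.94]
χ² = (30−28.94)²/28.94 + (13−7.24)²/7.24 + (6−7.24)²/7.24 + (20−28.94)²/28.94 + (24−21.71)²/21.71 + (30−28.94)²/28.94 = 7.8862
df = 5

test statistic = 7.886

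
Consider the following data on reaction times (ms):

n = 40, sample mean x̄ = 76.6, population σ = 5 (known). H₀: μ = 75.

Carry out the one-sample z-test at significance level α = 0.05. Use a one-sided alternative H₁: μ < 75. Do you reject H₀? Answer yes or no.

reject H₀: no

SE = σ/√n = 5/√40 = 0.7906
z = (x̄−μ₀)/SE = (76.6−75)/0.7906 = 2.0239
p-value (one-sided, H₁ less) = 0.97851
At α=0.05: p ≥ α → fail to reject H₀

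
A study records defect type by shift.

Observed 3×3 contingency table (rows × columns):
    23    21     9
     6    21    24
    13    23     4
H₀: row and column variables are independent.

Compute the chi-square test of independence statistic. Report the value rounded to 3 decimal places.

Row totals [53, 51, 40], col totals [42, 65, 37], n=144
χ² = (23−15.46)²/15.46 + (21−23.92)²/23.92 + (9−13.62)²/13.62 + (6−14.88)²/14.88 + (21−23.02)²/23.02 + (24−13.10)²/13.10 + (13−11.67)²/11.67 + (23−18.06)²/18.06 + (4−10.28)²/10.28 = 25.4758
df = 4

test statistic = 25.476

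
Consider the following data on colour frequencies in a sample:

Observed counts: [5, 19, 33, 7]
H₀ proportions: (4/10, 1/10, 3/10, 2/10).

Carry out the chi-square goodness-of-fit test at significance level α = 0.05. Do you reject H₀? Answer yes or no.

reject H₀: yes

n = 64; E_i = n·p_i = [25.60, 6.40, 19.20, 12.80]
χ² = (5−25.60)²/25.60 + (19−6.40)²/6.40 + (33−19.20)²/19.20 + (7−12.80)²/12.80 = 53.9297
df = 3
p-value (upper-tail) = 0.00000
At α=0.05: p < α → reject H₀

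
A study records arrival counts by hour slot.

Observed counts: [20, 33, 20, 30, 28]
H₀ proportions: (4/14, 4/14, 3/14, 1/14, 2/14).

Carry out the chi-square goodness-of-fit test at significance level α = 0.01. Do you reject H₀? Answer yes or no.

n = 131; E_i = n·p_i = [37.43, 37.43, 28.07, 9.36, 18.71]
χ² = (20−37.43)²/37.43 + (33−37.43)²/37.43 + (20−28.07)²/28.07 + (30−9.36)²/9.36 + (28−18.71)²/18.71 = 61.1081
df = 4
p-value (upper-tail) = 0.00000
At α=0.01: p < α → reject H₀

reject H₀: yes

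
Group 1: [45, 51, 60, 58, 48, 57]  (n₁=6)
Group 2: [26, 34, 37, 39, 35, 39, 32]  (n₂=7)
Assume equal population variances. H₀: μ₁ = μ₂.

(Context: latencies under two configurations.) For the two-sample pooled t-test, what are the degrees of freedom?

df = n₁ + n₂ − 2 = 6 + 7 − 2 = 11

degrees of freedom = 11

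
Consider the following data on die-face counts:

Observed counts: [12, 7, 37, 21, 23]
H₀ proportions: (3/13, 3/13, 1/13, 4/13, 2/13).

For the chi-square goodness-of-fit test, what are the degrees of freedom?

degrees of freedom = 4

df = k − 1 = 5 − 1 = 4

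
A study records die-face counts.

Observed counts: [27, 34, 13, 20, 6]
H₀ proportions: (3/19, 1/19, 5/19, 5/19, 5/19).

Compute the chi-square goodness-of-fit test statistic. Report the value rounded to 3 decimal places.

test statistic = 188.800

n = 100; E_i = n·p_i = [15.79, 5.26, 26.32, 26.32, 26.32]
χ² = (27−15.79)²/15.79 + (34−5.26)²/5.26 + (13−26.32)²/26.32 + (20−26.32)²/26.32 + (6−26.32)²/26.32 = 188.8000
df = 4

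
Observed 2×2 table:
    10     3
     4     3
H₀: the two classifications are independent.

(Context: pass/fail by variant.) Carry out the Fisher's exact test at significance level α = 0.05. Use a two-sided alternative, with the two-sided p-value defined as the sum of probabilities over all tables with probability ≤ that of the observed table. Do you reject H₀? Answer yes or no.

Margins: r₁=13, r₂=7, c₁=14, c₂=6, n=20
p_obs = C(13,10)·C(7,4)/C(20,14); sum pmf over tables with pmf ≤ p_obs
p-value (two-sided) = 0.61262
At α=0.05: p ≥ α → fail to reject H₀

reject H₀: no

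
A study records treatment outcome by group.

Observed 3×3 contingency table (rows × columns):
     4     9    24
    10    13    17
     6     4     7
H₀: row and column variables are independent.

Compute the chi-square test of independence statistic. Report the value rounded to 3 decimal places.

test statistic = 6.608

Row totals [37, 40, 17], col totals [20, 26, 48], n=94
χ² = (4−7.87)²/7.87 + (9−10.23)²/10.23 + (24−18.89)²/18.89 + (10−8.51)²/8.51 + (13−11.06)²/11.06 + (17−20.43)²/20.43 + (6−3.62)²/3.62 + (4−4.70)²/4.70 + (7−8.68)²/8.68 = 6.6079
df = 4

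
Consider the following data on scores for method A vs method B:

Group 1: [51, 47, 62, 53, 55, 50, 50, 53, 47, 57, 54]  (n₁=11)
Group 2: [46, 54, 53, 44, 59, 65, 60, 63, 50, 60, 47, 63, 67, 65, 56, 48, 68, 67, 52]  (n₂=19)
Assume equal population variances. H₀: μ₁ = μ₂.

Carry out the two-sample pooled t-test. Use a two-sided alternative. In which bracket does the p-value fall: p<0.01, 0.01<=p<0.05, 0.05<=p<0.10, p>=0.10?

x̄₁=52.636, s₁=4.411, n₁=11
x̄₂=57.211, s₂=7.864, n₂=19
s_p² = [10·4.411² + 18·7.864²]/28 = 46.7037
SE = √(s_p²·(1/11+1/19)) = 2.5892
t = (52.636−57.211)/2.5892 = -1.7666
df = 28
p-value (two-sided) = 0.08819
→ bracket: 0.05<=p<0.10

p-value bracket: 0.05<=p<0.10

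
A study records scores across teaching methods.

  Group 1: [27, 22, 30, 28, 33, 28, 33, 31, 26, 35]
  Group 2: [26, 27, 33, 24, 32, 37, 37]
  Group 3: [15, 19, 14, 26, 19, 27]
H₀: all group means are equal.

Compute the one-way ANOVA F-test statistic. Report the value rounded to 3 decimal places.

test statistic = 9.940

Group means [29.30, 30.86, 20.00], grand mean 27.348
SSB = Σnᵢ(x̄ᵢ−x̄)² = 448.260; SSW = ΣΣ(x−x̄ᵢ)² = 450.957
MSB = 448.260/2 = 224.1301; MSW = 450.957/20 = 22.5479
F = MSB/MSW = 9.9402
df = (2, 20)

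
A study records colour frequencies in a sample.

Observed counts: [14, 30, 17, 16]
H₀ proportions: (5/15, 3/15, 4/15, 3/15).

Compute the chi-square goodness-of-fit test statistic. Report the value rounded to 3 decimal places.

test statistic = 19.776

n = 77; E_i = n·p_i = [25.67, 15.40, 20.53, 15.40]
χ² = (14−25.67)²/25.67 + (30−15.40)²/15.40 + (17−20.53)²/20.53 + (16−15.40)²/15.40 = 19.7760
df = 3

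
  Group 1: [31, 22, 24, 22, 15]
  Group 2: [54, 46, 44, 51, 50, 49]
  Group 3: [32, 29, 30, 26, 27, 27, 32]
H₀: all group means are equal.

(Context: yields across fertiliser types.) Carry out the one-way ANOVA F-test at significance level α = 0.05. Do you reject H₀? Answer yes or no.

reject H₀: yes

Group means [22.80, 49.00, 29.00], grand mean 33.944
SSB = Σnᵢ(x̄ᵢ−x̄)² = 2152.144; SSW = ΣΣ(x−x̄ᵢ)² = 230.800
MSB = 2152.144/2 = 1076.0722; MSW = 230.800/15 = 15.3867
F = MSB/MSW = 69.9354
df = (2, 15)
p-value (upper-tail) = 0.00000
At α=0.05: p < α → reject H₀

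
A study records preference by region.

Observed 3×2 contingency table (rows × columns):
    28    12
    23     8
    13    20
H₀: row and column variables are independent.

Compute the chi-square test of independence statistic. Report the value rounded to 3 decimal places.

Row totals [40, 31, 33], col totals [64, 40], n=104
χ² = (28−24.62)²/24.62 + (12−15.38)²/15.38 + (23−19.08)²/19.08 + (8−11.92)²/11.92 + (13−20.31)²/20.31 + (20−12.69)²/12.69 = 10.1447
df = 2

test statistic = 10.145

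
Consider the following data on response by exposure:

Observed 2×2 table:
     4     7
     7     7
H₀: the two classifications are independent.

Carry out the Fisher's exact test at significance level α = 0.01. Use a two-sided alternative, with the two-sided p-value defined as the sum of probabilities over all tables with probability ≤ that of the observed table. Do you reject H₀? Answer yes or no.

Margins: r₁=11, r₂=14, c₁=11, c₂=14, n=25
p_obs = C(11,4)·C(14,7)/C(25,11); sum pmf over tables with pmf ≤ p_obs
p-value (two-sided) = 0.68875
At α=0.01: p ≥ α → fail to reject H₀

reject H₀: no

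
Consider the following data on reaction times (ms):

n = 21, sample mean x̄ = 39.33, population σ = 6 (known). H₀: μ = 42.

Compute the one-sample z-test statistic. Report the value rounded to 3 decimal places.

SE = σ/√n = 6/√21 = 1.3093
z = (x̄−μ₀)/SE = (39.33−42)/1.3093 = -2.0392

test statistic = -2.039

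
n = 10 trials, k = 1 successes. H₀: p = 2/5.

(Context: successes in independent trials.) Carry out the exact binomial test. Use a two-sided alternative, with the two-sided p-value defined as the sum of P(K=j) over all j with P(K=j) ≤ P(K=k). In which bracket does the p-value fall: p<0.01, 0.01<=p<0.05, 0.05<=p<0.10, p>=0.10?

p-value bracket: 0.05<=p<0.10

Exact binomial: n=10, k=1, p₀=2/5=0.4000
P(X=j) = C(n,j)·p₀^j·(1−p₀)^(n−j); p = Σ P(X=j) over j with P(X=j) ≤ P(X=1)
p-value (two-sided) = 0.05865
→ bracket: 0.05<=p<0.10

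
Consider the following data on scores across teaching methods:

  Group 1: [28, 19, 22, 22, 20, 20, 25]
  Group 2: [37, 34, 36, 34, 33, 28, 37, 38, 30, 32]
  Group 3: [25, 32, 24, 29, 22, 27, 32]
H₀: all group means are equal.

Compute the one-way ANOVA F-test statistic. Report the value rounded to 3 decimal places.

test statistic = 24.245

Group means [22.29, 33.90, 27.29], grand mean 28.583
SSB = Σnᵢ(x̄ᵢ−x̄)² = 572.076; SSW = ΣΣ(x−x̄ᵢ)² = 247.757
MSB = 572.076/2 = 286.0381; MSW = 247.757/21 = 11.7980
F = MSB/MSW = 24.2447
df = (2, 21)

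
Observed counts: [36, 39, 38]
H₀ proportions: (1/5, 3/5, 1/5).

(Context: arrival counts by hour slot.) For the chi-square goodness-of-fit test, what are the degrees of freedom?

df = k − 1 = 3 − 1 = 2

degrees of freedom = 2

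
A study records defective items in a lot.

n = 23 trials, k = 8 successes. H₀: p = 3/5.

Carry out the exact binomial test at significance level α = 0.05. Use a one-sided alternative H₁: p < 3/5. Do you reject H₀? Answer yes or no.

Exact binomial: n=23, k=8, p₀=3/5=0.6000
P(X≤8) from Σ C(n,i)·p₀^i·(1−p₀)^(n−i)
p-value (one-sided, H₁ less) = 0.01282
At α=0.05: p < α → reject H₀

reject H₀: yes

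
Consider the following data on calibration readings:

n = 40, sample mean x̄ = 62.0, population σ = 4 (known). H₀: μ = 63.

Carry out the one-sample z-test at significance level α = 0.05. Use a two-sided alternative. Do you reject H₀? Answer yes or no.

reject H₀: no

SE = σ/√n = 4/√40 = 0.6325
z = (x̄−μ₀)/SE = (62.0−63)/0.6325 = -1.5811
p-value (two-sided) = 0.11385
At α=0.05: p ≥ α → fail to reject H₀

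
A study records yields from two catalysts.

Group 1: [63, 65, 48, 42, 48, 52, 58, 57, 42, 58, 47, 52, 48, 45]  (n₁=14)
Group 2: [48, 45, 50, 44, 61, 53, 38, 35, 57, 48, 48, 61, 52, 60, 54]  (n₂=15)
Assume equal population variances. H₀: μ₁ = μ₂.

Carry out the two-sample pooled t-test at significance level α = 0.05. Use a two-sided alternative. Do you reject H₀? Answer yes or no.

reject H₀: no

x̄₁=51.786, s₁=7.382, n₁=14
x̄₂=50.267, s₂=7.842, n₂=15
s_p² = [13·7.382² + 14·7.842²]/27 = 58.1219
SE = √(s_p²·(1/14+1/15)) = 2.8331
t = (51.786−50.267)/2.8331 = 0.5362
df = 27
p-value (two-sided) = 0.59622
At α=0.05: p ≥ α → fail to reject H₀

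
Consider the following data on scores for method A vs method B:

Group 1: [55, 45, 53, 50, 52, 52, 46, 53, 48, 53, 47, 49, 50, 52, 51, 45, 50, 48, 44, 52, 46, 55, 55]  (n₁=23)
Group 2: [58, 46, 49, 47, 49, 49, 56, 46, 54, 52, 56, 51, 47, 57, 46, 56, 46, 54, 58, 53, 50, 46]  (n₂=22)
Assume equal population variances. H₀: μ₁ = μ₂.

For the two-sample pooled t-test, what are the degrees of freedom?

degrees of freedom = 43

df = n₁ + n₂ − 2 = 23 + 22 − 2 = 43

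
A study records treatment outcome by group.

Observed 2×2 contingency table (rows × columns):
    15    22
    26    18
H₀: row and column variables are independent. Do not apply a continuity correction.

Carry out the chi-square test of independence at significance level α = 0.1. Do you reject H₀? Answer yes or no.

reject H₀: yes

Row totals [37, 44], col totals [41, 40], n=81
χ² = (15−18.73)²/18.73 + (22−18.27)²/18.27 + (26−22.27)²/22.27 + (18−21.73)²/21.73 = 2.7669
df = 1
p-value (upper-tail) = 0.09623
At α=0.1: p < α → reject H₀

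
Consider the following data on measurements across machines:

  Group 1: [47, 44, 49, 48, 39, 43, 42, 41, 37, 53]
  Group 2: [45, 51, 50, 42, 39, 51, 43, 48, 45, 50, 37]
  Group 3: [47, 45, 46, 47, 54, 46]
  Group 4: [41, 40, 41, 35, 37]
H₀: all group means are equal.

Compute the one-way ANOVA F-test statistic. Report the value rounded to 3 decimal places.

Group means [44.30, 45.55, 47.50, 38.80], grand mean 44.469
SSB = Σnᵢ(x̄ᵢ−x̄)² = 228.841; SSW = ΣΣ(x−x̄ᵢ)² = 541.127
MSB = 228.841/3 = 76.2805; MSW = 541.127/28 = 19.3260
F = MSB/MSW = 3.9470
df = (3, 28)

test statistic = 3.947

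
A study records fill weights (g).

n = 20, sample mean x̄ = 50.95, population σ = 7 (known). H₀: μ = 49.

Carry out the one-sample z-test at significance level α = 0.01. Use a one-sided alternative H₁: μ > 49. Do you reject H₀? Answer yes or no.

SE = σ/√n = 7/√20 = 1.5652
z = (x̄−μ₀)/SE = (50.95−49)/1.5652 = 1.2458
p-value (one-sided, H₁ greater) = 0.10642
At α=0.01: p ≥ α → fail to reject H₀

reject H₀: no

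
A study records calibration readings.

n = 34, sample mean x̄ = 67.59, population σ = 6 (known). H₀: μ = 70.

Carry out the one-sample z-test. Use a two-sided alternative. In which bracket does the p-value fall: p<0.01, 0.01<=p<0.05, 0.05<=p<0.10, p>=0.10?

p-value bracket: 0.01<=p<0.05

SE = σ/√n = 6/√34 = 1.0290
z = (x̄−μ₀)/SE = (67.59−70)/1.0290 = -2.3421
p-value (two-sided) = 0.01918
→ bracket: 0.01<=p<0.05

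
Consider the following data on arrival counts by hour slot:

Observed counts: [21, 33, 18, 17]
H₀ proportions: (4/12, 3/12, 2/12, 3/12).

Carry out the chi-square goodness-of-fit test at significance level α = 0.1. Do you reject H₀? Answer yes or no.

n = 89; E_i = n·p_i = [29.67, 22.25, 14.83, 22.25]
χ² = (21−29.67)²/29.67 + (33−22.25)²/22.25 + (18−14.83)²/14.83 + (17−22.25)²/22.25 = 9.6404
df = 3
p-value (upper-tail) = 0.02188
At α=0.1: p < α → reject H₀

reject H₀: yes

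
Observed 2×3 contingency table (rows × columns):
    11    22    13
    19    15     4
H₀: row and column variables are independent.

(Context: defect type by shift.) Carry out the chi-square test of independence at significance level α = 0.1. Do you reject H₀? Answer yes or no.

Row totals [46, 38], col totals [30, 37, 17], n=84
χ² = (11−16.43)²/16.43 + (22−20.26)²/20.26 + (13−9.31)²/9.31 + (19−13.57)²/13.57 + (15−16.74)²/16.74 + (4−7.69)²/7.69 = 7.5287
df = 2
p-value (upper-tail) = 0.02318
At α=0.1: p < α → reject H₀

reject H₀: yes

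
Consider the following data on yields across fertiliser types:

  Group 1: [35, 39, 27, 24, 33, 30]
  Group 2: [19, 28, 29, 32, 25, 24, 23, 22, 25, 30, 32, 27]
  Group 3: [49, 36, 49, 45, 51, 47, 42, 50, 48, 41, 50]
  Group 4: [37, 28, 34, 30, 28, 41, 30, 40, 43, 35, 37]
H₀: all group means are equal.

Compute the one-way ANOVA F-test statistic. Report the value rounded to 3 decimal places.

Group means [31.33, 26.33, 46.18, 34.82], grand mean 34.875
SSB = Σnᵢ(x̄ᵢ−x̄)² = 2357.102; SSW = ΣΣ(x−x̄ᵢ)² = 833.273
MSB = 2357.102/3 = 785.7008; MSW = 833.273/36 = 23.1465
F = MSB/MSW = 33.9447
df = (3, 36)

test statistic = 33.945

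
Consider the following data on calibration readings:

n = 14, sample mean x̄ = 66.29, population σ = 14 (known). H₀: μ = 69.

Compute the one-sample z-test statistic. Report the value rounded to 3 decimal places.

test statistic = -0.724

SE = σ/√n = 14/√14 = 3.7417
z = (x̄−μ₀)/SE = (66.29−69)/3.7417 = -0.7243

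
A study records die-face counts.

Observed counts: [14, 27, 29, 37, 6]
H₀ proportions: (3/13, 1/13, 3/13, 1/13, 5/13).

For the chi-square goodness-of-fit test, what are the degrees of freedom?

df = k − 1 = 5 − 1 = 4

degrees of freedom = 4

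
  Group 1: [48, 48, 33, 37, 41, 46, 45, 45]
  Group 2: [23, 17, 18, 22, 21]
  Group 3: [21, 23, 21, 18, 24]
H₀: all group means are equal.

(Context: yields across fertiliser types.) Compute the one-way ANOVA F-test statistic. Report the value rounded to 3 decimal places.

test statistic = 63.837

Group means [42.88, 20.20, 21.40], grand mean 30.611
SSB = Σnᵢ(x̄ᵢ−x̄)² = 2169.403; SSW = ΣΣ(x−x̄ᵢ)² = 254.875
MSB = 2169.403/2 = 1084.7014; MSW = 254.875/15 = 16.9917
F = MSB/MSW = 63.8373
df = (2, 15)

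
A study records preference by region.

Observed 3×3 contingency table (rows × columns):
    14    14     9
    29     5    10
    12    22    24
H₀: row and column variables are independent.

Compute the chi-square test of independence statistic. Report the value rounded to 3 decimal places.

Row totals [37, 44, 58], col totals [55, 41, 43], n=139
χ² = (14−14.64)²/14.64 + (14−10.91)²/10.91 + (9−11.45)²/11.45 + (29−17.41)²/17.41 + (5−12.98)²/12.98 + (10−13.61)²/13.61 + (12−22.95)²/22.95 + (22−17.11)²/17.11 + (24−17.94)²/17.94 = 23.6702
df = 4

test statistic = 23.670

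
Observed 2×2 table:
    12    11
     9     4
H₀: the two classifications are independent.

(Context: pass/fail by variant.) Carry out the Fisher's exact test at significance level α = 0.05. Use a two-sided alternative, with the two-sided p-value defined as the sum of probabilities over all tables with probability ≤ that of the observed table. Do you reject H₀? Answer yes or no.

reject H₀: no

Margins: r₁=23, r₂=13, c₁=21, c₂=15, n=36
p_obs = C(23,12)·C(13,9)/C(36,21); sum pmf over tables with pmf ≤ p_obs
p-value (two-sided) = 0.48370
At α=0.05: p ≥ α → fail to reject H₀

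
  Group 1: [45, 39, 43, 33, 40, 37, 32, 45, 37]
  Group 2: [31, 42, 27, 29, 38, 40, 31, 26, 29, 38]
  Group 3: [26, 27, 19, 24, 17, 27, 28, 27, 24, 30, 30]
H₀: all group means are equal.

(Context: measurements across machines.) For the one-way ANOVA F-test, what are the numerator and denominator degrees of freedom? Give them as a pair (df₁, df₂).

degrees of freedom = [2, 27]

k = 3 groups, N = 30 total
df = (k−1, N−k) = (3−1, 30−3) = (2, 27)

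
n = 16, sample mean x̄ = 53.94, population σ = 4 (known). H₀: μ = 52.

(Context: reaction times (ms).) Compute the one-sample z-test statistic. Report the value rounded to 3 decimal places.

test statistic = 1.940

SE = σ/√n = 4/√16 = 1.0000
z = (x̄−μ₀)/SE = (53.94−52)/1.0000 = 1.9400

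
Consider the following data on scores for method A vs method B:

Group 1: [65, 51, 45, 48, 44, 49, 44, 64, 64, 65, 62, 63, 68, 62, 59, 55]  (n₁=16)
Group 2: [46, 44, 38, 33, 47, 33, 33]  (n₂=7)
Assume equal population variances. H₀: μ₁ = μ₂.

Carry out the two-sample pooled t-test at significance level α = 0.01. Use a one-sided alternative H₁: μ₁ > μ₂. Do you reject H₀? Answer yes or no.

x̄₁=56.750, s₁=8.575, n₁=16
x̄₂=39.143, s₂=6.414, n₂=7
s_p² = [15·8.575² + 6·6.414²]/21 = 64.2789
SE = √(s_p²·(1/16+1/7)) = 3.6332
t = (56.750−39.143)/3.6332 = 4.8462
df = 21
p-value (one-sided, H₁ greater) = 0.00004
At α=0.01: p < α → reject H₀

reject H₀: yes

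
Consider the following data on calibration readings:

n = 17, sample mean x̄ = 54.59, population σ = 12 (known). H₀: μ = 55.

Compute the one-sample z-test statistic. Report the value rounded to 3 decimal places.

SE = σ/√n = 12/√17 = 2.9104
z = (x̄−μ₀)/SE = (54.59−55)/2.9104 = -0.1409

test statistic = -0.141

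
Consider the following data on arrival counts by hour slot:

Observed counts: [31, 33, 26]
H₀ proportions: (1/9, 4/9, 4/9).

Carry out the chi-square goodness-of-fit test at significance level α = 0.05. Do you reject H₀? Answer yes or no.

n = 90; E_i = n·p_i = [10.00, 40.00, 40.00]
χ² = (31−10.00)²/10.00 + (33−40.00)²/40.00 + (26−40.00)²/40.00 = 50.2250
df = 2
p-value (upper-tail) = 0.00000
At α=0.05: p < α → reject H₀

reject H₀: yes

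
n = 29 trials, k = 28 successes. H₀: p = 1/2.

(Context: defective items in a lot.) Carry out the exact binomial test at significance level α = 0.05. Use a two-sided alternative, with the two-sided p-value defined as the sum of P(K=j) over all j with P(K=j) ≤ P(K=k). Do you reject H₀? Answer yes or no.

Exact binomial: n=29, k=28, p₀=1/2=0.5000
P(X=j) = C(n,j)·p₀^j·(1−p₀)^(n−j); p = Σ P(X=j) over j with P(X=j) ≤ P(X=28)
p-value (two-sided) = 0.00000
At α=0.05: p < α → reject H₀

reject H₀: yes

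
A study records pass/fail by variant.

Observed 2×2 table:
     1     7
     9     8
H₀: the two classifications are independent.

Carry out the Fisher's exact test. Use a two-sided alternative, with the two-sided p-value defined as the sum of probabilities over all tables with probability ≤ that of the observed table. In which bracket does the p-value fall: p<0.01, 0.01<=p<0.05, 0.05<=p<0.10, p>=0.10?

p-value bracket: 0.05<=p<0.10

Margins: r₁=8, r₂=17, c₁=10, c₂=15, n=25
p_obs = C(8,1)·C(17,9)/C(25,10); sum pmf over tables with pmf ≤ p_obs
p-value (two-sided) = 0.08754
→ bracket: 0.05<=p<0.10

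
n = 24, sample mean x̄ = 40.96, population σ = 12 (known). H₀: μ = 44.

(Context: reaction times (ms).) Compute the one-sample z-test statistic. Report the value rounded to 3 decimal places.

test statistic = -1.241

SE = σ/√n = 12/√24 = 2.4495
z = (x̄−μ₀)/SE = (40.96−44)/2.4495 = -1.2411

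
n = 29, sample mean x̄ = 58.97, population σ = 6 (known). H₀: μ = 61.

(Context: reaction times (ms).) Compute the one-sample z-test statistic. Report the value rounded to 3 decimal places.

SE = σ/√n = 6/√29 = 1.1142
z = (x̄−μ₀)/SE = (58.97−61)/1.1142 = -1.8220

test statistic = -1.822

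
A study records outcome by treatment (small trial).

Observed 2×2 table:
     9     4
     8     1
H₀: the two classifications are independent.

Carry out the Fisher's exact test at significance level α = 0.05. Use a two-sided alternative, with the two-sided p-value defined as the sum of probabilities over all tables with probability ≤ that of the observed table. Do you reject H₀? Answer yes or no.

Margins: r₁=13, r₂=9, c₁=17, c₂=5, n=22
p_obs = C(13,9)·C(9,8)/C(22,17); sum pmf over tables with pmf ≤ p_obs
p-value (two-sided) = 0.36022
At α=0.05: p ≥ α → fail to reject H₀

reject H₀: no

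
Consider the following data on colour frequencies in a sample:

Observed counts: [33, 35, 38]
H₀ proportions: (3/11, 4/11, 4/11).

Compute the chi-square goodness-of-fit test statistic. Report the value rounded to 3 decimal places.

n = 106; E_i = n·p_i = [28.91, 38.55, 38.55]
χ² = (33−28.91)²/28.91 + (35−38.55)²/38.55 + (38−38.55)²/38.55 = 0.9127
df = 2

test statistic = 0.913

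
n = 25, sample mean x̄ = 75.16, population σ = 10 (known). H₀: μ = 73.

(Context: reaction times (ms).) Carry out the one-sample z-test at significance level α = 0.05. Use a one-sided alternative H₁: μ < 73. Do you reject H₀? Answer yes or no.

reject H₀: no

SE = σ/√n = 10/√25 = 2.0000
z = (x̄−μ₀)/SE = (75.16−73)/2.0000 = 1.0800
p-value (one-sided, H₁ less) = 0.85993
At α=0.05: p ≥ α → fail to reject H₀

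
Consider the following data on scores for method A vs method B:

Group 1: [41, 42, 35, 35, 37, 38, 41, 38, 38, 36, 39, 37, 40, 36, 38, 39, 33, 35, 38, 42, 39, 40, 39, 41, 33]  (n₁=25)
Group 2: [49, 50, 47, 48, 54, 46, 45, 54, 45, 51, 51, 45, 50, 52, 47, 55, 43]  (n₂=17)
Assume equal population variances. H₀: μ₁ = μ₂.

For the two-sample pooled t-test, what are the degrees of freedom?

df = n₁ + n₂ − 2 = 25 + 17 − 2 = 40

degrees of freedom = 40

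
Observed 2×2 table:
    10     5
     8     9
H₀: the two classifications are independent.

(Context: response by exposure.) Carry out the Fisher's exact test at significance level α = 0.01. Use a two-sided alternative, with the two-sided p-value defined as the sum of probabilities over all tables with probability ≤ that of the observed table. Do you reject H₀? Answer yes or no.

Margins: r₁=15, r₂=17, c₁=18, c₂=14, n=32
p_obs = C(15,10)·C(17,8)/C(32,18); sum pmf over tables with pmf ≤ p_obs
p-value (two-sided) = 0.30752
At α=0.01: p ≥ α → fail to reject H₀

reject H₀: no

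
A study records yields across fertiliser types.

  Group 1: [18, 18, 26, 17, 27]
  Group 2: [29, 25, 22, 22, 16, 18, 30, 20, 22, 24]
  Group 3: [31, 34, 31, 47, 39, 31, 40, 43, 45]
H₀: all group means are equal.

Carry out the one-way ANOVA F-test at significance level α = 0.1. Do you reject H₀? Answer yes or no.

Group means [21.20, 22.80, 37.89], grand mean 28.125
SSB = Σnᵢ(x̄ᵢ−x̄)² = 1381.336; SSW = ΣΣ(x−x̄ᵢ)² = 593.289
MSB = 1381.336/2 = 690.6681; MSW = 593.289/21 = 28.2519
F = MSB/MSW = 24.4468
df = (2, 21)
p-value (upper-tail) = 0.00000
At α=0.1: p < α → reject H₀

reject H₀: yes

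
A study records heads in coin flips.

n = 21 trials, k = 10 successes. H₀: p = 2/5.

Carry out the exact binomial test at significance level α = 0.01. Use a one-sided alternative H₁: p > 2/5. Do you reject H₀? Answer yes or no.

Exact binomial: n=21, k=10, p₀=2/5=0.4000
P(X≥10) from Σ C(n,i)·p₀^i·(1−p₀)^(n−i)
p-value (one-sided, H₁ greater) = 0.30856
At α=0.01: p ≥ α → fail to reject H₀

reject H₀: no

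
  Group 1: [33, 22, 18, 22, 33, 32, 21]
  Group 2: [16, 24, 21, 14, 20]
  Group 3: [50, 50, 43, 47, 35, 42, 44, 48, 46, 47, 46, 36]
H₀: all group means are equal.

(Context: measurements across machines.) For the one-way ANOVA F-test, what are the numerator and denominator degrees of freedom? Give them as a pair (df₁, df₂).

k = 3 groups, N = 24 total
df = (k−1, N−k) = (3−1, 24−3) = (2, 21)

degrees of freedom = [2, 21]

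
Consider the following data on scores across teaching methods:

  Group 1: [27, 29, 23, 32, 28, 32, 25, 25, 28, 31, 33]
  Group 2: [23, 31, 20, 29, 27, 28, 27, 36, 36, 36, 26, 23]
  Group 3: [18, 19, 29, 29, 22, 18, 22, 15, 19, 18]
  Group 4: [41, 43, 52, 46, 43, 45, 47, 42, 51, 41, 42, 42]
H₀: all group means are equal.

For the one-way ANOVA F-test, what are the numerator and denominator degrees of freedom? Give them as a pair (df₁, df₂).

k = 4 groups, N = 45 total
df = (k−1, N−k) = (4−1, 45−4) = (3, 41)

degrees of freedom = [3, 41]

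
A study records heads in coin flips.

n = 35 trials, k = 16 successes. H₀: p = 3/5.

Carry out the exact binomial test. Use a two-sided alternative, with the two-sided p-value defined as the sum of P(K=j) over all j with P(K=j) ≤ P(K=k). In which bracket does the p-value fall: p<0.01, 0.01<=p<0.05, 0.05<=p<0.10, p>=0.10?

p-value bracket: 0.05<=p<0.10

Exact binomial: n=35, k=16, p₀=3/5=0.6000
P(X=j) = C(n,j)·p₀^j·(1−p₀)^(n−j); p = Σ P(X=j) over j with P(X=j) ≤ P(X=16)
p-value (two-sided) = 0.08749
→ bracket: 0.05<=p<0.10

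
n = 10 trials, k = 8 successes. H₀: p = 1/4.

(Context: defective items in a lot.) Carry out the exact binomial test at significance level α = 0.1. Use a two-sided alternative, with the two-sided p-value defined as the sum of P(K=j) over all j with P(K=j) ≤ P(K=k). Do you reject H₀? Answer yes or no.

Exact binomial: n=10, k=8, p₀=1/4=0.2500
P(X=j) = C(n,j)·p₀^j·(1−p₀)^(n−j); p = Σ P(X=j) over j with P(X=j) ≤ P(X=8)
p-value (two-sided) = 0.00042
At α=0.1: p < α → reject H₀

reject H₀: yes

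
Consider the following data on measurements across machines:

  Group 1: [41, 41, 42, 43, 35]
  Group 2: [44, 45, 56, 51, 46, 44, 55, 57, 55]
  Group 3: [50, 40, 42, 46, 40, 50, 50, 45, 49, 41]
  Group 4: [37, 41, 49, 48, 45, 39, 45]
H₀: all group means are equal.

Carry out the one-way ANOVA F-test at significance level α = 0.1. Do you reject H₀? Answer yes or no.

Group means [40.40, 50.33, 45.30, 43.43], grand mean 45.548
SSB = Σnᵢ(x̄ᵢ−x̄)² = 370.663; SSW = ΣΣ(x−x̄ᵢ)² = 577.014
MSB = 370.663/3 = 123.5544; MSW = 577.014/27 = 21.3709
F = MSB/MSW = 5.7814
df = (3, 27)
p-value (upper-tail) = 0.00345
At α=0.1: p < α → reject H₀

reject H₀: yes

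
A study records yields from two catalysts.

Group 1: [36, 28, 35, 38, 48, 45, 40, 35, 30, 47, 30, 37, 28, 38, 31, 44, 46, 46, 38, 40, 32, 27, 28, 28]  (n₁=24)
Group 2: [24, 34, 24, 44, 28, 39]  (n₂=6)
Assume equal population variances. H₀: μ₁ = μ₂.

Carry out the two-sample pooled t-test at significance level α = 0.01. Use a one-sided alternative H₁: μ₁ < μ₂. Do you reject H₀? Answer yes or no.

x̄₁=36.458, s₁=6.922, n₁=24
x̄₂=32.167, s₂=8.256, n₂=6
s_p² = [23·6.922² + 5·8.256²]/28 = 51.5283
SE = √(s_p²·(1/24+1/6)) = 3.2764
t = (36.458−32.167)/3.2764 = 1.3099
df = 28
p-value (one-sided, H₁ less) = 0.89956
At α=0.01: p ≥ α → fail to reject H₀

reject H₀: no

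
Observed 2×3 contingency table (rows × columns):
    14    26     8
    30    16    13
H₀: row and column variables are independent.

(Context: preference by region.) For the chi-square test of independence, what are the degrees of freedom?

degrees of freedom = 2

df = (r−1)(c−1) = (2−1)·(3−1) = 2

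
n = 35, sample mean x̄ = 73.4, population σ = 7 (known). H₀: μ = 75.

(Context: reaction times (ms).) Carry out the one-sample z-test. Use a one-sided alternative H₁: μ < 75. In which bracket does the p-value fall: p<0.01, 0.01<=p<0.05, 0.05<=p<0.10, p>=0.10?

p-value bracket: 0.05<=p<0.10

SE = σ/√n = 7/√35 = 1.1832
z = (x̄−μ₀)/SE = (73.4−75)/1.1832 = -1.3522
p-value (one-sided, H₁ less) = 0.08815
→ bracket: 0.05<=p<0.10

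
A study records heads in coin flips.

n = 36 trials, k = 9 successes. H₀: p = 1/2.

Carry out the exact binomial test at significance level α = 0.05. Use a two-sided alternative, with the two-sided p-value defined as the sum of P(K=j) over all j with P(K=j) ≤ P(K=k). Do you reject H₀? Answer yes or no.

reject H₀: yes

Exact binomial: n=36, k=9, p₀=1/2=0.5000
P(X=j) = C(n,j)·p₀^j·(1−p₀)^(n−j); p = Σ P(X=j) over j with P(X=j) ≤ P(X=9)
p-value (two-sided) = 0.00393
At α=0.05: p < α → reject H₀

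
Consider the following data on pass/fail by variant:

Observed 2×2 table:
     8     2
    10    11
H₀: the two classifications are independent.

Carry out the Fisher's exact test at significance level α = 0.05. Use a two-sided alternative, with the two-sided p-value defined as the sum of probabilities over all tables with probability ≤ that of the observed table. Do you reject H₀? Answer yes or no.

reject H₀: no

Margins: r₁=10, r₂=21, c₁=18, c₂=13, n=31
p_obs = C(10,8)·C(21,10)/C(31,18); sum pmf over tables with pmf ≤ p_obs
p-value (two-sided) = 0.12850
At α=0.05: p ≥ α → fail to reject H₀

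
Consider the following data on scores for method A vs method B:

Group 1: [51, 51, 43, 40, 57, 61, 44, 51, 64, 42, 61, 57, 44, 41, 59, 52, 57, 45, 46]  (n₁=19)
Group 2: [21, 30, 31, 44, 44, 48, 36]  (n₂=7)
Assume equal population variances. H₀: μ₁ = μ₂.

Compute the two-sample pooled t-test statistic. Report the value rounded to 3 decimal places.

test statistic = 4.002

x̄₁=50.842, s₁=7.697, n₁=19
x̄₂=36.286, s₂=9.639, n₂=7
s_p² = [18·7.697² + 6·9.639²]/24 = 67.6648
SE = √(s_p²·(1/19+1/7)) = 3.6370
t = (50.842−36.286)/3.6370 = 4.0023
df = 24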